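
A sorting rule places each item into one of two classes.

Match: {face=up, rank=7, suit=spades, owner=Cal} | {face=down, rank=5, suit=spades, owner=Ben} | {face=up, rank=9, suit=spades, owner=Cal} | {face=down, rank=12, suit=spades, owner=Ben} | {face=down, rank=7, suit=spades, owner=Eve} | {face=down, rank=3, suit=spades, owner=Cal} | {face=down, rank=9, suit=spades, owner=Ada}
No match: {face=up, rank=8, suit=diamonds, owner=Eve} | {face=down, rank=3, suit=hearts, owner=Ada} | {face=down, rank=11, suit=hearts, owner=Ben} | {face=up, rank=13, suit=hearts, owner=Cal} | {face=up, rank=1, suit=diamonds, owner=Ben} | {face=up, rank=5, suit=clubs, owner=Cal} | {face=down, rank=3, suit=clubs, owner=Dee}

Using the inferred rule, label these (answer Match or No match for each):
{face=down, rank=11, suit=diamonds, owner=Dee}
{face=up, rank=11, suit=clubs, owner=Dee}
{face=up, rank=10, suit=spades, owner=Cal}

No match, No match, Match

The pattern is that an item is 'Match' exactly when: suit is spades.
{face=down, rank=11, suit=diamonds, owner=Dee} — suit is diamonds, hence No match. {face=up, rank=11, suit=clubs, owner=Dee} — suit is clubs, hence No match. {face=up, rank=10, suit=spades, owner=Cal} — suit is spades, hence Match.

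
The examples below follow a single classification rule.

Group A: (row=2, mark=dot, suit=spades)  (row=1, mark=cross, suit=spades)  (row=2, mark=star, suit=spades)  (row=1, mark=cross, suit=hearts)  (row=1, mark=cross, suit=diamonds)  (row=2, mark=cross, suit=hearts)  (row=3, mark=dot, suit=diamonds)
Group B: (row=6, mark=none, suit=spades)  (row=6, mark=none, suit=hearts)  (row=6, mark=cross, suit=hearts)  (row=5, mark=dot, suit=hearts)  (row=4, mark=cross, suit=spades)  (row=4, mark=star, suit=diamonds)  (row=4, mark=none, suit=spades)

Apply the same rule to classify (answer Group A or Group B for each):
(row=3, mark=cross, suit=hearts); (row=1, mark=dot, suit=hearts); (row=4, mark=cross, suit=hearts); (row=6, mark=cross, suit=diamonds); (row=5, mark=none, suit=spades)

The pattern is that an item is 'Group A' exactly when: row ≤ 3.
Group A: (row=3, mark=cross, suit=hearts), since row = 3. Group A: (row=1, mark=dot, suit=hearts), since row = 1. Group B: (row=4, mark=cross, suit=hearts), since row = 4. Group B: (row=6, mark=cross, suit=diamonds), since row = 6. Group B: (row=5, mark=none, suit=spades), since row = 5.

Group A, Group A, Group B, Group B, Group B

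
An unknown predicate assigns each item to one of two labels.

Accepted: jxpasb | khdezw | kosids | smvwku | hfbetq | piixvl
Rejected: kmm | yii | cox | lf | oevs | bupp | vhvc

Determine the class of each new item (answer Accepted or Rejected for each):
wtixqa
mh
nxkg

Accepted, Rejected, Rejected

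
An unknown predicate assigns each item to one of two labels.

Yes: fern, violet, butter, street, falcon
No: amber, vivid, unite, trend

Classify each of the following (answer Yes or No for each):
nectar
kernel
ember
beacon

Yes, Yes, No, Yes

Every 'Yes' example satisfies: even length. None of the 'No' examples do.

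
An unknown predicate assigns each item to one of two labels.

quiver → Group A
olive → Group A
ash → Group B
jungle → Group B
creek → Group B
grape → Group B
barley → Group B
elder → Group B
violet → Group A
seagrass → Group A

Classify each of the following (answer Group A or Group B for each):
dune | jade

Group B, Group B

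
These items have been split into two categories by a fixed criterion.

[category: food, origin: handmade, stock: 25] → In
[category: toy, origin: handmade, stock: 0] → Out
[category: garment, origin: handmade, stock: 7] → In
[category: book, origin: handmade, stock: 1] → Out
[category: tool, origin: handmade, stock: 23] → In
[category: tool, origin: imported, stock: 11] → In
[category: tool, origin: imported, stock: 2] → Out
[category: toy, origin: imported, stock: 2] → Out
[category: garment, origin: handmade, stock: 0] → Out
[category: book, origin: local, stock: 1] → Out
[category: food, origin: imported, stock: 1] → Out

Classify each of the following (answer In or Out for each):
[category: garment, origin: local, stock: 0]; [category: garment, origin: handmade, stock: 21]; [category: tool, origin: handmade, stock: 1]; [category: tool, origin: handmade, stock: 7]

'In' ⟺ stock ≥ 7.
[category: garment, origin: local, stock: 0]: Out (stock = 0). [category: garment, origin: handmade, stock: 21]: In (stock = 21). [category: tool, origin: handmade, stock: 1]: Out (stock = 1). [category: tool, origin: handmade, stock: 7]: In (stock = 7).

Out, In, Out, In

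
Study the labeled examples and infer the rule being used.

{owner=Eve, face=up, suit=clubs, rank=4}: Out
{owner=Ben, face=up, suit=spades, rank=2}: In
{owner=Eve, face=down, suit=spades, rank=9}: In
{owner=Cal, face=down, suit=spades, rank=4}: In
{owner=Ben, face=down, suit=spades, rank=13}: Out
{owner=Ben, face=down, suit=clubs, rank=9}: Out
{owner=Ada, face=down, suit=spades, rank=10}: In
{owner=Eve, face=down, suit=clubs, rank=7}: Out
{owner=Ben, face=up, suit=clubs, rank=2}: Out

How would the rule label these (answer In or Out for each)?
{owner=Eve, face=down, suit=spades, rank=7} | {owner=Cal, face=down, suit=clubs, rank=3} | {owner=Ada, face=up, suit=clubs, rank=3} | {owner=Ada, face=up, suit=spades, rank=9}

In, Out, Out, In

The distinguishing property — suit is spades AND rank ≤ 10 — holds for all the 'In' cases and none of the 'Out' cases.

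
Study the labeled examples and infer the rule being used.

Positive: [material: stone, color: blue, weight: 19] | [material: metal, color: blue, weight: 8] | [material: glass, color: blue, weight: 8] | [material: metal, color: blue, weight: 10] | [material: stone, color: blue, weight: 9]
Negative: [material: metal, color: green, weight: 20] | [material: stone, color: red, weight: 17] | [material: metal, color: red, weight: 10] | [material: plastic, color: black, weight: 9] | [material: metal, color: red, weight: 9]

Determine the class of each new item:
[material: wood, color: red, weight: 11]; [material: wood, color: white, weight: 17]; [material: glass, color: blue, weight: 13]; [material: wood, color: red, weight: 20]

'Positive' ⟺ color is blue.
[material: wood, color: red, weight: 11] → color is red → Negative.
[material: wood, color: white, weight: 17] → color is white → Negative.
[material: glass, color: blue, weight: 13] → color is blue → Positive.
[material: wood, color: red, weight: 20] → color is red → Negative.

Negative, Negative, Positive, Negative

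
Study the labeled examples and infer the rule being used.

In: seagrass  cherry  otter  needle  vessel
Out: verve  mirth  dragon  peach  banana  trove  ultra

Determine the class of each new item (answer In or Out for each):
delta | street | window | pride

Out, In, Out, Out

The distinguishing property — has a double letter — holds for all the 'In' cases and none of the 'Out' cases.
delta: no doubled letter, does not pass → Out. street: 'ee' doubled, matches → In. window: no doubled letter, does not pass → Out. pride: no doubled letter, does not pass → Out.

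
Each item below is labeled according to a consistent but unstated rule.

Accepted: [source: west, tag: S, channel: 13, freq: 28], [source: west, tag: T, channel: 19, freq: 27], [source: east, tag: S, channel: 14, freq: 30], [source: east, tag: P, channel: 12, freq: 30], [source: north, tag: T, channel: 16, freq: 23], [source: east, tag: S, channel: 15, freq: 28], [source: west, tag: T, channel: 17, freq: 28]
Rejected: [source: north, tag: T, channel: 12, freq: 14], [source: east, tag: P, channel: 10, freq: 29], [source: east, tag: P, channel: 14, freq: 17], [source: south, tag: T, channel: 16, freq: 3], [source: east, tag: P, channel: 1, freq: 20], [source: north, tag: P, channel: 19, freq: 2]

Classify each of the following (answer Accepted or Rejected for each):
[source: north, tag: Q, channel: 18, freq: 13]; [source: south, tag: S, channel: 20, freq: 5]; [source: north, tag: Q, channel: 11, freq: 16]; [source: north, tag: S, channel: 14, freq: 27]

Rejected, Rejected, Rejected, Accepted

All 'Accepted' examples share one property — channel ≥ 12 AND freq ≥ 20 — and every 'Rejected' example lacks it.
[source: north, tag: Q, channel: 18, freq: 13]: Rejected (channel = 18, freq = 13).
[source: south, tag: S, channel: 20, freq: 5]: Rejected (channel = 20, freq = 5).
[source: north, tag: Q, channel: 11, freq: 16]: Rejected (channel = 11, freq = 16).
[source: north, tag: S, channel: 14, freq: 27]: Accepted (channel = 14, freq = 27).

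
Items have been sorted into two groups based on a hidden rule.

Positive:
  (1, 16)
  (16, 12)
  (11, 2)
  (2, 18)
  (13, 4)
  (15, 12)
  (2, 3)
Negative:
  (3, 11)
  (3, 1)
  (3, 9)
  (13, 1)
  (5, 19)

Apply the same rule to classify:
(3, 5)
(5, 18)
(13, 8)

Negative, Positive, Positive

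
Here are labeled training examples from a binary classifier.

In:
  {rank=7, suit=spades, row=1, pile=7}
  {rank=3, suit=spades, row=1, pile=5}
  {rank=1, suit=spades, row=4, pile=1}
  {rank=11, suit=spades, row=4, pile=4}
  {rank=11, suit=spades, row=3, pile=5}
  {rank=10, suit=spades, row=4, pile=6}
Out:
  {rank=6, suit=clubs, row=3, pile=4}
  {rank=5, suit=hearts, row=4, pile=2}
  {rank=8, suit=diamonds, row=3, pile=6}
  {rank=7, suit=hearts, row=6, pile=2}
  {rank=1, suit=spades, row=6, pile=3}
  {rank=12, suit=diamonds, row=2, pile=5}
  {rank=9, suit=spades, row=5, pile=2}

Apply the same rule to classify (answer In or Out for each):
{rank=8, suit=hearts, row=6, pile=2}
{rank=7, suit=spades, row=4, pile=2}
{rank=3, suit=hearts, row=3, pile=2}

Every 'In' example satisfies: suit is spades AND row ≤ 4. None of the 'Out' examples do.
{rank=8, suit=hearts, row=6, pile=2}: suit is hearts, row = 6 — doesn't qualify, so Out.
{rank=7, suit=spades, row=4, pile=2}: suit is spades, row = 4 — checks out, so In.
{rank=3, suit=hearts, row=3, pile=2}: suit is hearts, row = 3 — doesn't qualify, so Out.

Out, In, Out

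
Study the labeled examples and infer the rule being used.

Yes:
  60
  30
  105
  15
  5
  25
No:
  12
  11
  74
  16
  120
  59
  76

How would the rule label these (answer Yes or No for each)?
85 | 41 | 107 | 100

The distinguishing property — multiple of 5 AND at most 105 — holds for all the 'Yes' cases and none of the 'No' cases.
Yes: 85, since 85 = 5·17, 85 ≤ 105.
No: 41, since 41 = 5·8 + 1, 41 ≤ 105.
No: 107, since 107 = 5·21 + 2, 107 > 105.
Yes: 100, since 100 = 5·20, 100 ≤ 105.

Yes, No, No, Yes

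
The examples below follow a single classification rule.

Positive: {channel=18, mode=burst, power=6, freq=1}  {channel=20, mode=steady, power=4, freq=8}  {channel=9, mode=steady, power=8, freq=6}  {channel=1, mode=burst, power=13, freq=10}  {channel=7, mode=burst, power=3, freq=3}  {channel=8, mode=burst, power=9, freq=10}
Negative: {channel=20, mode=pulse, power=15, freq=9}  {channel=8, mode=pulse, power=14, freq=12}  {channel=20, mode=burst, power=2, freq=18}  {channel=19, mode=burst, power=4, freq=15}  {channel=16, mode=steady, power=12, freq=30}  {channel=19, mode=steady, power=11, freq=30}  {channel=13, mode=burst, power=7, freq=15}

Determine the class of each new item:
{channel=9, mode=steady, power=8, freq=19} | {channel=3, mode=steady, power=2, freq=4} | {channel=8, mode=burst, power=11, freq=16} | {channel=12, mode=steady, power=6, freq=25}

Negative, Positive, Negative, Negative

The common property of the 'Positive' items is: freq ≤ 10 AND power ≤ 13. No 'Negative' item has it.
Negative: {channel=9, mode=steady, power=8, freq=19}, since freq = 19, power = 8. Positive: {channel=3, mode=steady, power=2, freq=4}, since freq = 4, power = 2. Negative: {channel=8, mode=burst, power=11, freq=16}, since freq = 16, power = 11. Negative: {channel=12, mode=steady, power=6, freq=25}, since freq = 25, power = 6.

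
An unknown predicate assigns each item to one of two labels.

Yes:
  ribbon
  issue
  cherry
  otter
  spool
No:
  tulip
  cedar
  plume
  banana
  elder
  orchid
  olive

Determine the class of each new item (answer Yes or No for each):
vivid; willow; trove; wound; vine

No, Yes, No, No, No

One predicate separates the groups cleanly: has a double letter.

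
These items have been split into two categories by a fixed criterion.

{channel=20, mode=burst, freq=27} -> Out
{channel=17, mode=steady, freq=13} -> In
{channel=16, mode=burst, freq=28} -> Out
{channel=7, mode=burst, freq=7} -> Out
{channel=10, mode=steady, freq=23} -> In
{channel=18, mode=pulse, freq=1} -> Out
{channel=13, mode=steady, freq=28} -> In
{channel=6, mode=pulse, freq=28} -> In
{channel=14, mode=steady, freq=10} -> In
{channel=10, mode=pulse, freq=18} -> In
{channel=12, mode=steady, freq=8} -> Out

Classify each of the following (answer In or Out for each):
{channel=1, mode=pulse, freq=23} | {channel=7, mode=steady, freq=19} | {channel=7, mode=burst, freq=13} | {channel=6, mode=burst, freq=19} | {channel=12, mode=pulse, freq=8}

In, In, Out, Out, Out

The simplest hypothesis consistent with all the labels is: mode is not burst AND freq ≥ 10.
{channel=1, mode=pulse, freq=23}: mode is pulse, freq = 23, passes → In.
{channel=7, mode=steady, freq=19}: mode is steady, freq = 19, passes → In.
{channel=7, mode=burst, freq=13}: mode is burst, freq = 13, fails the rule → Out.
{channel=6, mode=burst, freq=19}: mode is burst, freq = 19, fails the rule → Out.
{channel=12, mode=pulse, freq=8}: mode is pulse, freq = 8, fails the rule → Out.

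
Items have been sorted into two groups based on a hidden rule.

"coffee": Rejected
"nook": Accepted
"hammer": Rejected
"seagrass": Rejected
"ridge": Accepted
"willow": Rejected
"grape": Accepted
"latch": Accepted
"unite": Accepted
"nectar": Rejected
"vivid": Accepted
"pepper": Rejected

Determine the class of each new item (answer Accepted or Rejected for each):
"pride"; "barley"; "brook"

Accepted, Rejected, Accepted

The pattern is that an item is 'Accepted' exactly when: length ≤ 5.
"pride" — length 5, hence Accepted. "barley" — length 6, hence Rejected. "brook" — length 5, hence Accepted.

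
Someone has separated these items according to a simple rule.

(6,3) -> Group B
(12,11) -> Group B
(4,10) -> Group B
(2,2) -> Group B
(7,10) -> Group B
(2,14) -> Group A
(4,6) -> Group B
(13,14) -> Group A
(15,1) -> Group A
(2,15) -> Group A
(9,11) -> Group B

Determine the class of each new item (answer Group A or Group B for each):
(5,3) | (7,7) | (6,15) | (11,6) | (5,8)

Group B, Group B, Group A, Group B, Group B

A rule that fits every label: max ≥ 13 — true of each 'Group A' example, false of each 'Group B' one.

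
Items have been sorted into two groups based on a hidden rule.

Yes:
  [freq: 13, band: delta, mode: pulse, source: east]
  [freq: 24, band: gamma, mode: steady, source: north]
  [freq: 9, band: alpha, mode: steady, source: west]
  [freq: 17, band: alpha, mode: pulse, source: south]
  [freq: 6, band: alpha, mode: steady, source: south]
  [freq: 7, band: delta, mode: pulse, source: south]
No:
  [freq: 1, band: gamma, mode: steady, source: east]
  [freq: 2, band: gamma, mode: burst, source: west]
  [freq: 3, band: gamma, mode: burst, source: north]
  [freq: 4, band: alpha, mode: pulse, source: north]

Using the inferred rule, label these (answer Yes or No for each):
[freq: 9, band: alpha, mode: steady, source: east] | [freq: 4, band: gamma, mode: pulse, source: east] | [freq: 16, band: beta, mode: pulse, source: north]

Yes, No, Yes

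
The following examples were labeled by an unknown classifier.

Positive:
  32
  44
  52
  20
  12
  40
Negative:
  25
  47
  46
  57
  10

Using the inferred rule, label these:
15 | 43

Rule: multiple of 4. This holds for each 'Positive' example and fails for each 'Negative' one.
15: 15 = 4·3 + 3, does not pass → Negative.
43: 43 = 4·10 + 3, does not pass → Negative.

Negative, Negative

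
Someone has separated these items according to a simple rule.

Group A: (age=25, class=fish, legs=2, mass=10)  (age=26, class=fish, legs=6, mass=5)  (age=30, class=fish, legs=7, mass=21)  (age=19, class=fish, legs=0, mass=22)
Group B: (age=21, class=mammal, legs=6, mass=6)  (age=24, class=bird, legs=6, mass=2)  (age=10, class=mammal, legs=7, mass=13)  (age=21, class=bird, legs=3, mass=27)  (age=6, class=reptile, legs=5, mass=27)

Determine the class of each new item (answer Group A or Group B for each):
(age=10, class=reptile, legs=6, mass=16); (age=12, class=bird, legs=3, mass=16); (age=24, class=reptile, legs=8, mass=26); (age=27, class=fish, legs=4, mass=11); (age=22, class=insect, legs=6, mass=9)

Checking candidate rules against both groups, what survives is: class is fish.
Group B: (age=10, class=reptile, legs=6, mass=16), since class is reptile.
Group B: (age=12, class=bird, legs=3, mass=16), since class is bird.
Group B: (age=24, class=reptile, legs=8, mass=26), since class is reptile.
Group A: (age=27, class=fish, legs=4, mass=11), since class is fish.
Group B: (age=22, class=insect, legs=6, mass=9), since class is insect.

Group B, Group B, Group B, Group A, Group B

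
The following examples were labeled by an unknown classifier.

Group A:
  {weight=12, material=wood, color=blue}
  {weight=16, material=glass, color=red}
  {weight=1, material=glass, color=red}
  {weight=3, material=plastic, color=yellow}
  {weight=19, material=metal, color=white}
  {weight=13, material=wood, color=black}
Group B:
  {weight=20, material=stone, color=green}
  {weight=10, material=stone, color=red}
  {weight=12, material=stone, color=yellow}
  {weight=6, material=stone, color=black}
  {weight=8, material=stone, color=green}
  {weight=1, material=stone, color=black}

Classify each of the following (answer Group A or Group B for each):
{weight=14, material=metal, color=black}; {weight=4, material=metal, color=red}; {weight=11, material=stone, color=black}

The rule appears to be: material is not stone.

Group A, Group A, Group B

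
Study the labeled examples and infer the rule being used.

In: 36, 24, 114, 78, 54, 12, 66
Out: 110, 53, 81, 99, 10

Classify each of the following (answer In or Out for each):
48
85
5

In, Out, Out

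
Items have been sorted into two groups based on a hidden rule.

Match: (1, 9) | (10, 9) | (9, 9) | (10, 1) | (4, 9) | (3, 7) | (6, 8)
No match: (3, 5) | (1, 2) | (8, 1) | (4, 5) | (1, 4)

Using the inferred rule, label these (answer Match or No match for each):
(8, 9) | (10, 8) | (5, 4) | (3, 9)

Match, Match, No match, Match

The pattern is that an item is 'Match' exactly when: sum ≥ 10.
(8, 9): 8+9 = 17, checks out → Match. (10, 8): 10+8 = 18, checks out → Match. (5, 4): 5+4 = 9, lacks this property → No match. (3, 9): 3+9 = 12, checks out → Match.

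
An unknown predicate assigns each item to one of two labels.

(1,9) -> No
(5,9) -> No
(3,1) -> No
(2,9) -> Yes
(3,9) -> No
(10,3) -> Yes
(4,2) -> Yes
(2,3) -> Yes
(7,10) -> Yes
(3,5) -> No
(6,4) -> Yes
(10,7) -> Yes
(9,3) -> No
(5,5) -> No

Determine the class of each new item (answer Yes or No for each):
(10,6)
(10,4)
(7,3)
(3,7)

Yes, Yes, No, No

Every 'Yes' example satisfies: product is even. None of the 'No' examples do.
(10,6): Yes (10·6 = 60).
(10,4): Yes (10·4 = 40).
(7,3): No (7·3 = 21).
(3,7): No (3·7 = 21).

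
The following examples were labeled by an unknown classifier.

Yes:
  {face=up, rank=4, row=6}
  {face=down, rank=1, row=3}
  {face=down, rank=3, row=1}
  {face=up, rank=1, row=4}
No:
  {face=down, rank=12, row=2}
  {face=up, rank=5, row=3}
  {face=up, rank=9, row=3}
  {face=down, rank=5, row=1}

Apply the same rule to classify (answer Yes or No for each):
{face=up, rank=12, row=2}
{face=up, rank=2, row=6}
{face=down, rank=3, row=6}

No, Yes, Yes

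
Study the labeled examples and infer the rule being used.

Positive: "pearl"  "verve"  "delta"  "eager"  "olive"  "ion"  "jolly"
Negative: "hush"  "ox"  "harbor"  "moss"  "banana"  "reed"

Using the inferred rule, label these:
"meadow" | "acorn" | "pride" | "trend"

Negative, Positive, Positive, Positive

Checking candidate rules against both groups, what survives is: odd length.
"meadow": Negative (length 6). "acorn": Positive (length 5). "pride": Positive (length 5). "trend": Positive (length 5).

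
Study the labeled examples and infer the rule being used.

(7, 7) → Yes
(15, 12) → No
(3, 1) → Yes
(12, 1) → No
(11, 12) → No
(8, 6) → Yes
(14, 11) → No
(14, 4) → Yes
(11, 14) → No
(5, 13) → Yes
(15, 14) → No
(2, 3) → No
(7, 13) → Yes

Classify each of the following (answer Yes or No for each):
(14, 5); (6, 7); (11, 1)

No, No, Yes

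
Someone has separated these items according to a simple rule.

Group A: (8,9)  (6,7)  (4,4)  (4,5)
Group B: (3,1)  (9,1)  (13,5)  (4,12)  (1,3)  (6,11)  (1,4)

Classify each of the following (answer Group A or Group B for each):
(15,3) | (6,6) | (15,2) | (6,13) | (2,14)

Group B, Group A, Group B, Group B, Group B

One predicate separates the groups cleanly: |first − second| ≤ 1.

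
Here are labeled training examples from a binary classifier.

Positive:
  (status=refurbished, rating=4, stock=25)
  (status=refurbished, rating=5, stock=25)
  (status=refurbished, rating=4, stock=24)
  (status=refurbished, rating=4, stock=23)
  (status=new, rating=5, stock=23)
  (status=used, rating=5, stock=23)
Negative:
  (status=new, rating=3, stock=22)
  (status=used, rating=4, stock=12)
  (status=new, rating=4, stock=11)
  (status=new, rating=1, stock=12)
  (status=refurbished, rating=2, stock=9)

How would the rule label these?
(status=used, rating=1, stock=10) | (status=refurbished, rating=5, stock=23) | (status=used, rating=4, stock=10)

Negative, Positive, Negative

One predicate separates the groups cleanly: stock ≥ 23.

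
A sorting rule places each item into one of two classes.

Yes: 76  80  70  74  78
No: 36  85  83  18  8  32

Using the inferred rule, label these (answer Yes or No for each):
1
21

No, No

'Yes' ⟺ even AND at least 70.
No: 1, since 1 is odd, 1 < 70. No: 21, since 21 is odd, 21 < 70.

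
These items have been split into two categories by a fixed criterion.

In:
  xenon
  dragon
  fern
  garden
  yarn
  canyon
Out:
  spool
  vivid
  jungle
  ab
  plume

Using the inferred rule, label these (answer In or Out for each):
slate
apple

Out, Out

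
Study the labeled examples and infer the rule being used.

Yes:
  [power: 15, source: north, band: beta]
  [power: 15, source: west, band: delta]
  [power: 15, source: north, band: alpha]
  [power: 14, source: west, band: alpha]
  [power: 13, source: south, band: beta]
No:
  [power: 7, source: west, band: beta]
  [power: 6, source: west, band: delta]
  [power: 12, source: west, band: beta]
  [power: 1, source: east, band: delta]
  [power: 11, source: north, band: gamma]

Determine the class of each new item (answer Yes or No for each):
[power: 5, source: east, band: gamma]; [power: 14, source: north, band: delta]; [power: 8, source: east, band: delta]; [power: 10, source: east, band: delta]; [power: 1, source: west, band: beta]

'Yes' ⟺ power ≥ 13.
[power: 5, source: east, band: gamma]: power = 5, doesn't qualify → No.
[power: 14, source: north, band: delta]: power = 14, qualifies → Yes.
[power: 8, source: east, band: delta]: power = 8, doesn't qualify → No.
[power: 10, source: east, band: delta]: power = 10, doesn't qualify → No.
[power: 1, source: west, band: beta]: power = 1, doesn't qualify → No.

No, Yes, No, No, No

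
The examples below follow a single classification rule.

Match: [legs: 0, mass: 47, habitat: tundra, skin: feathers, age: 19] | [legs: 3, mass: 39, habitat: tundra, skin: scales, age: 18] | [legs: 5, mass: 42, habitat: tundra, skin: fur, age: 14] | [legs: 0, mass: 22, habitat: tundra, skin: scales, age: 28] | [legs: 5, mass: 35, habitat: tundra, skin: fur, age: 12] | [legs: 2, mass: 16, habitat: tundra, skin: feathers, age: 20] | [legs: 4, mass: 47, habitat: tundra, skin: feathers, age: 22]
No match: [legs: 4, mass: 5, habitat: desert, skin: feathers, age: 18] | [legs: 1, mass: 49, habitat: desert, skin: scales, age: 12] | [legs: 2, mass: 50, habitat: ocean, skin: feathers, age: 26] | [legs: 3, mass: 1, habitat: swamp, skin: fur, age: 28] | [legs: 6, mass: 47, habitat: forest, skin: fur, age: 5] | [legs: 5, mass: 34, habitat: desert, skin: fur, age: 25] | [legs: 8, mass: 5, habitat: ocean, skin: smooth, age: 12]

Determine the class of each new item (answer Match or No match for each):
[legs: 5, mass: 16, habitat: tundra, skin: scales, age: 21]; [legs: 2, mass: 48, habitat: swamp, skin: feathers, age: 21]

'Match' ⟺ habitat is tundra.
[legs: 5, mass: 16, habitat: tundra, skin: scales, age: 21] — habitat is tundra, hence Match.
[legs: 2, mass: 48, habitat: swamp, skin: feathers, age: 21] — habitat is swamp, hence No match.

Match, No match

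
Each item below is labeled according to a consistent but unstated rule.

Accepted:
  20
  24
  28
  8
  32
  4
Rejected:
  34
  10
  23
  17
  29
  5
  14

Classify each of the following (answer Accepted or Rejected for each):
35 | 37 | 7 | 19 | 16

Every 'Accepted' example satisfies: multiple of 4. None of the 'Rejected' examples do.
35 — 35 = 4·8 + 3, hence Rejected.
37 — 37 = 4·9 + 1, hence Rejected.
7 — 7 = 4·1 + 3, hence Rejected.
19 — 19 = 4·4 + 3, hence Rejected.
16 — 16 = 4·4, hence Accepted.

Rejected, Rejected, Rejected, Rejected, Accepted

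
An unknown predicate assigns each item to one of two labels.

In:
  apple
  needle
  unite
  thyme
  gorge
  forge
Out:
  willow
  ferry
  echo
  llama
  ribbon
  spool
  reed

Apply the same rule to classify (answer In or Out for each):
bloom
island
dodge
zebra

Out, Out, In, Out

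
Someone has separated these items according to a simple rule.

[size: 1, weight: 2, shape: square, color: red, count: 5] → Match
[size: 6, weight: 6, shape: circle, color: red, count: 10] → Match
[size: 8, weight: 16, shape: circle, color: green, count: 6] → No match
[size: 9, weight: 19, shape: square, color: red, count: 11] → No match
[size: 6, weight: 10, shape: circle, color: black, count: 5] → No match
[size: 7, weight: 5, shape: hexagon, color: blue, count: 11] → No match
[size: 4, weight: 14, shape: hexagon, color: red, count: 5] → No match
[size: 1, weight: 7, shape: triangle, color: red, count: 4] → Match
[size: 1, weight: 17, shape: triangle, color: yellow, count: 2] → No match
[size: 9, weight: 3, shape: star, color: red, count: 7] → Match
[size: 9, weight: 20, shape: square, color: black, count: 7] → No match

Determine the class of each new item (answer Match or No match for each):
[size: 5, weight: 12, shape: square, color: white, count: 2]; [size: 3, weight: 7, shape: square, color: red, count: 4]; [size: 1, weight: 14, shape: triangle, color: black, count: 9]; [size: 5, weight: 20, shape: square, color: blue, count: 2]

The classifier is using: color is red AND weight ≤ 7.

No match, Match, No match, No match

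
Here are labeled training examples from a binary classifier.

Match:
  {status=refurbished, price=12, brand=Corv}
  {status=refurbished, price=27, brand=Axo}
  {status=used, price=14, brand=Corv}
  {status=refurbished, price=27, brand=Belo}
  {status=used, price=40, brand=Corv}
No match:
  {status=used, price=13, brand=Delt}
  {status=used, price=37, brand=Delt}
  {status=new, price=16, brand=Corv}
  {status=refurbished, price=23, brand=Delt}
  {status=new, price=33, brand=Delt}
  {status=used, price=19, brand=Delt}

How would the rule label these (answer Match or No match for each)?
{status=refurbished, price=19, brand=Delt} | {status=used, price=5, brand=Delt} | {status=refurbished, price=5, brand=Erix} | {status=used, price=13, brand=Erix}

All 'Match' examples share one property — brand is not Delt AND price ≠ 16 — and every 'No match' example lacks it.
{status=refurbished, price=19, brand=Delt}: brand is Delt, price = 19, doesn't match → No match. {status=used, price=5, brand=Delt}: brand is Delt, price = 5, doesn't match → No match. {status=refurbished, price=5, brand=Erix}: brand is Erix, price = 5, matches → Match. {status=used, price=13, brand=Erix}: brand is Erix, price = 13, matches → Match.

No match, No match, Match, Match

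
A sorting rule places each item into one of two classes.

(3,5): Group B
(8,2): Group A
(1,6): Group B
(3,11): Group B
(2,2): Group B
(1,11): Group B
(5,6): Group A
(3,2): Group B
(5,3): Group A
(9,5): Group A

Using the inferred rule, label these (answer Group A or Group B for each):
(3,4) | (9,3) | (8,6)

Every 'Group A' example satisfies: first ≥ 5. None of the 'Group B' examples do.
(3,4): Group B (first 3).
(9,3): Group A (first 9).
(8,6): Group A (first 8).

Group B, Group A, Group A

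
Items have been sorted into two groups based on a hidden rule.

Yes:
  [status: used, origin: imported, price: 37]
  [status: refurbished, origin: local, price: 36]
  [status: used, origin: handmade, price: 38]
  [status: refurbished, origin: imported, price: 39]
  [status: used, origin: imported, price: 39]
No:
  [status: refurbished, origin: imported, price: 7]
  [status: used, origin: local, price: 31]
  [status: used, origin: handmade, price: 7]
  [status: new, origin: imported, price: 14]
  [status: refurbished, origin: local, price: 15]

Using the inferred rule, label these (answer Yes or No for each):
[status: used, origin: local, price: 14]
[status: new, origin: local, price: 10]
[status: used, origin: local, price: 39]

No, No, Yes

The classifier is using: price ≥ 36.
[status: used, origin: local, price: 14] → price = 14 → No.
[status: new, origin: local, price: 10] → price = 10 → No.
[status: used, origin: local, price: 39] → price = 39 → Yes.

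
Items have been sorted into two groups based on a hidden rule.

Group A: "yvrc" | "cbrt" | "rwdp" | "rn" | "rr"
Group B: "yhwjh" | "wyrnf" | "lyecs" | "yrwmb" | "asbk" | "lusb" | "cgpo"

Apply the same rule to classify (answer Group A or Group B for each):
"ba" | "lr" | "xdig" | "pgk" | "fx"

Group B, Group A, Group B, Group B, Group B

All 'Group A' examples share one property — even length AND contains 'r' — and every 'Group B' example lacks it.
"ba": length 2, no 'r', fails this test → Group B. "lr": length 2, has 'r', meets the rule → Group A. "xdig": length 4, no 'r', fails this test → Group B. "pgk": length 3, no 'r', fails this test → Group B. "fx": length 2, no 'r', fails this test → Group B.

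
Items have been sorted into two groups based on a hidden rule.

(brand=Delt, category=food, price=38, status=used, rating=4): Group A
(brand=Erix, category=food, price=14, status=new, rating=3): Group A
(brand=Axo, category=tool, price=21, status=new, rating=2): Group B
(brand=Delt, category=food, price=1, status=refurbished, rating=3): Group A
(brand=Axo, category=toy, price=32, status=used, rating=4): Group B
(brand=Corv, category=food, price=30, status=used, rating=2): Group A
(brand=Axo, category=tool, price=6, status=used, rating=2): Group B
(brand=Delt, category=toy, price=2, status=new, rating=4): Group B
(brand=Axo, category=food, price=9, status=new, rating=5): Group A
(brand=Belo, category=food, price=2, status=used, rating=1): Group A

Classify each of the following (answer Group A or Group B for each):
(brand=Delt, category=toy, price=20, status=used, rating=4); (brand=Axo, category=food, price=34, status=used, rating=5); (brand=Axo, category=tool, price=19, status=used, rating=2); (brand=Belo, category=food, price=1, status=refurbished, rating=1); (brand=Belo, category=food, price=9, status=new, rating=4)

One predicate separates the groups cleanly: category is food.
(brand=Delt, category=toy, price=20, status=used, rating=4) — category is toy, hence Group B.
(brand=Axo, category=food, price=34, status=used, rating=5) — category is food, hence Group A.
(brand=Axo, category=tool, price=19, status=used, rating=2) — category is tool, hence Group B.
(brand=Belo, category=food, price=1, status=refurbished, rating=1) — category is food, hence Group A.
(brand=Belo, category=food, price=9, status=new, rating=4) — category is food, hence Group A.

Group B, Group A, Group B, Group A, Group A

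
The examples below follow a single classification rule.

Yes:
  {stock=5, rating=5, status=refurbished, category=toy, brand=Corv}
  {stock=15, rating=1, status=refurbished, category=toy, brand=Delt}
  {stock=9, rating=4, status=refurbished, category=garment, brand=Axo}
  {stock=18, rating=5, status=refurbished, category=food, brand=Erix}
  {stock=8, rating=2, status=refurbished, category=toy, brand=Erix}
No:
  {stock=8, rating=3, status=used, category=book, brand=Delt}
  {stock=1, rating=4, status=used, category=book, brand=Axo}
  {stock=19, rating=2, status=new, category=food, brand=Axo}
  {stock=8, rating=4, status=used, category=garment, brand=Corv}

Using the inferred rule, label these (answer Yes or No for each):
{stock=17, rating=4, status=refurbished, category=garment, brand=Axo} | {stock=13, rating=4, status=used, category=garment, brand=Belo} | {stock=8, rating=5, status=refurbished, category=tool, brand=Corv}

Comparing the two groups points to one rule — status is refurbished.
{stock=17, rating=4, status=refurbished, category=garment, brand=Axo} — status is refurbished, hence Yes.
{stock=13, rating=4, status=used, category=garment, brand=Belo} — status is used, hence No.
{stock=8, rating=5, status=refurbished, category=tool, brand=Corv} — status is refurbished, hence Yes.

Yes, No, Yes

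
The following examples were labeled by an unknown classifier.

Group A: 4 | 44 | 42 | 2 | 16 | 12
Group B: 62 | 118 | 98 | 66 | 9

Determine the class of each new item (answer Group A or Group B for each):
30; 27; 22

Group A, Group B, Group A

The classifier is using: even AND at most 44.
30: 30 is even, 30 ≤ 44 — passes, so Group A.
27: 27 is odd, 27 ≤ 44 — does not satisfy this, so Group B.
22: 22 is even, 22 ≤ 44 — passes, so Group A.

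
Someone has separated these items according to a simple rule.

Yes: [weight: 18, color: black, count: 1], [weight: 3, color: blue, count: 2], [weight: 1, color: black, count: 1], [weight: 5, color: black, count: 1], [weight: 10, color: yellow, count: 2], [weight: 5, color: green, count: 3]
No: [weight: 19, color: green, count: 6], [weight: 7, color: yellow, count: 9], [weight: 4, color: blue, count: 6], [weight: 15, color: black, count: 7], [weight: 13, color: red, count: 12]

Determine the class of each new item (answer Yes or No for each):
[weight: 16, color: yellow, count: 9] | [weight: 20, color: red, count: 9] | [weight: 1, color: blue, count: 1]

The common property of the 'Yes' items is: count ≤ 3. No 'No' item has it.
[weight: 16, color: yellow, count: 9]: count = 9 — fails the rule, so No.
[weight: 20, color: red, count: 9]: count = 9 — fails the rule, so No.
[weight: 1, color: blue, count: 1]: count = 1 — has this property, so Yes.

No, No, Yes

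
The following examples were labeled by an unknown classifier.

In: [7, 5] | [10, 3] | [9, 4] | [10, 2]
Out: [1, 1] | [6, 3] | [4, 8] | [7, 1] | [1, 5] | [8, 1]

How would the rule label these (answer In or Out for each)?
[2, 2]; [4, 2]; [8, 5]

Out, Out, In

Every 'In' example satisfies: first > second AND sum ≥ 12. None of the 'Out' examples do.
[2, 2]: Out (2 = 2, 2+2 = 4). [4, 2]: Out (4 > 2, 4+2 = 6). [8, 5]: In (8 > 5, 8+5 = 13).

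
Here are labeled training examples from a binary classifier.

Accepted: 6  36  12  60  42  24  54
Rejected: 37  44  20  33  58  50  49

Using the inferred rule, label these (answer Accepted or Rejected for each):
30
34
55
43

Accepted, Rejected, Rejected, Rejected

The distinguishing property — multiple of 6 — holds for all the 'Accepted' cases and none of the 'Rejected' cases.
30 — 30 = 6·5, hence Accepted. 34 — 34 = 6·5 + 4, hence Rejected. 55 — 55 = 6·9 + 1, hence Rejected. 43 — 43 = 6·7 + 1, hence Rejected.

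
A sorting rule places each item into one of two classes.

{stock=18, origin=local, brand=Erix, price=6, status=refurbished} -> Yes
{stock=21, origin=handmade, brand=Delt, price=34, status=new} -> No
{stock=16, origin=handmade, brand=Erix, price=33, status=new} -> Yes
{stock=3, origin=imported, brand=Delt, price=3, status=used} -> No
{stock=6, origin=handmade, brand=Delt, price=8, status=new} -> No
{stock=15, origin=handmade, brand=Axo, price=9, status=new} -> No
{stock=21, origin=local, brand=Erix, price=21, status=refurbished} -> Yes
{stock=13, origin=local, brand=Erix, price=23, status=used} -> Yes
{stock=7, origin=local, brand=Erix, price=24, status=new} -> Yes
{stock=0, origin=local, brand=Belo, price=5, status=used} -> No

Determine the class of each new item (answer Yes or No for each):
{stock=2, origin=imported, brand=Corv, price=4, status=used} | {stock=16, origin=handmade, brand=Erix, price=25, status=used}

No, Yes

The pattern is that an item is 'Yes' exactly when: brand is Erix.
{stock=2, origin=imported, brand=Corv, price=4, status=used} — brand is Corv, hence No.
{stock=16, origin=handmade, brand=Erix, price=25, status=used} — brand is Erix, hence Yes.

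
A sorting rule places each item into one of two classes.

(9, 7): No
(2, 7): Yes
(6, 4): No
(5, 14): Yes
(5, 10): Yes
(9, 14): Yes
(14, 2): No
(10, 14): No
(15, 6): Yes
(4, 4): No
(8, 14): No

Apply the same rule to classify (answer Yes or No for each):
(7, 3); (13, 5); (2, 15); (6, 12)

No, No, Yes, No

Rule: sum is odd. This holds for each 'Yes' example and fails for each 'No' one.
No: (7, 3), since 7+3 = 10. No: (13, 5), since 13+5 = 18. Yes: (2, 15), since 2+15 = 17. No: (6, 12), since 6+12 = 18.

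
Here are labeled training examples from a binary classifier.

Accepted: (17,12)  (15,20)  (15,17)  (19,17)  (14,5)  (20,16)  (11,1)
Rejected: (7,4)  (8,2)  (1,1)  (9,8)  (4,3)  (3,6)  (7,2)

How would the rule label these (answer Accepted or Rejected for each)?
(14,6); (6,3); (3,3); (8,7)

The common property of the 'Accepted' items is: first ≥ 11. No 'Rejected' item has it.
(14,6) — first 14, hence Accepted. (6,3) — first 6, hence Rejected. (3,3) — first 3, hence Rejected. (8,7) — first 8, hence Rejected.

Accepted, Rejected, Rejected, Rejected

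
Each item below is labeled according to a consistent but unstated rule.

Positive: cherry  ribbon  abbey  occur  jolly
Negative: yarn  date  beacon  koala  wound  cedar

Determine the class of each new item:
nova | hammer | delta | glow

Negative, Positive, Negative, Negative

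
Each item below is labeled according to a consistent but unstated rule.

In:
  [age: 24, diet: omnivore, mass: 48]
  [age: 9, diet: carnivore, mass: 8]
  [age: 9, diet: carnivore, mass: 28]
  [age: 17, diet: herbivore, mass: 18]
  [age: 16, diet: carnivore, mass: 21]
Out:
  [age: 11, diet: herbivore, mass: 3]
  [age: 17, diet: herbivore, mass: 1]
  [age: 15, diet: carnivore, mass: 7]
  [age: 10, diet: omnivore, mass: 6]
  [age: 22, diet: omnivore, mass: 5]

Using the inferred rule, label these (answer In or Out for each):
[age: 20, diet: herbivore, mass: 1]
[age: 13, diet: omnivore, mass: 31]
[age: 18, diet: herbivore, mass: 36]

Rule: mass ≥ 8. This holds for each 'In' example and fails for each 'Out' one.

Out, In, In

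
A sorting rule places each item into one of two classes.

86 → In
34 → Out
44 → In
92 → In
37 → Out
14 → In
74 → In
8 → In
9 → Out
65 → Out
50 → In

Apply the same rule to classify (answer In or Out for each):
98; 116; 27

Checking candidate rules against both groups, what survives is: ≡ 2 (mod 6).
98: 98 mod 6 = 2, has this property → In. 116: 116 mod 6 = 2, has this property → In. 27: 27 mod 6 = 3, doesn't qualify → Out.

In, In, Out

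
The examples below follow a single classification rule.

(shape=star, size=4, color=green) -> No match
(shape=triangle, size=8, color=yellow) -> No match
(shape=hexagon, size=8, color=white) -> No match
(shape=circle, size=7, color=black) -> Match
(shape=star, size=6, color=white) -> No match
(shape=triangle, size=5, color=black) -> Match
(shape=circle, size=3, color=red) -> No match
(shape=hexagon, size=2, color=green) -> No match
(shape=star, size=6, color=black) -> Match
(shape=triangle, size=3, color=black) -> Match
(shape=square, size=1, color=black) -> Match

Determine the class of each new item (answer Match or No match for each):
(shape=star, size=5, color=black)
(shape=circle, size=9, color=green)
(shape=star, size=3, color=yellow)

Match, No match, No match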